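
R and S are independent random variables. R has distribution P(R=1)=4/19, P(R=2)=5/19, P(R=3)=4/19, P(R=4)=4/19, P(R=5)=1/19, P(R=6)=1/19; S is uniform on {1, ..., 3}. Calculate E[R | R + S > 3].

P(R + S > 3) = 44/57.
Summing R·P(x,y) over outcomes with R + S > 3 gives 47/19.
E[R | R + S > 3] = (47/19) / (44/57) = 141/44.

141/44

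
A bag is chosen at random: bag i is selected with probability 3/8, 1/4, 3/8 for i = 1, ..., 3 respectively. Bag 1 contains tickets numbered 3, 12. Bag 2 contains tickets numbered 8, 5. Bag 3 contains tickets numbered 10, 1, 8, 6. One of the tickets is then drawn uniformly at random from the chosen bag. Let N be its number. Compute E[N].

217/32

E[N | bag 1] = (3+12)/2 = 15/2.
E[N | bag 2] = (8+5)/2 = 13/2.
E[N | bag 3] = (10+1+8+6)/4 = 25/4.
E[N] = (3/8)·(15/2) + (1/4)·(13/2) + (3/8)·(25/4) = 217/32.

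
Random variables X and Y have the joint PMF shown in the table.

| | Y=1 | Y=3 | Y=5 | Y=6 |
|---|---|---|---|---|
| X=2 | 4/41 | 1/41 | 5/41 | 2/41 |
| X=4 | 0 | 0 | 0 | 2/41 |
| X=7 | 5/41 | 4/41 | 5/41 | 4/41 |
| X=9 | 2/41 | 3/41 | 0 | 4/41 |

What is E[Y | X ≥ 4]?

113/29

P(X ≥ 4) = 29/41.
Σ Y·P over the event = 6·(2/41) + 1·(5/41) + 3·(4/41) + 5·(5/41) + 6·(4/41) + 1·(2/41) + 3·(3/41) + 6·(4/41) = 113/41.
E[Y | X ≥ 4] = (113/41) / (29/41) = 113/29.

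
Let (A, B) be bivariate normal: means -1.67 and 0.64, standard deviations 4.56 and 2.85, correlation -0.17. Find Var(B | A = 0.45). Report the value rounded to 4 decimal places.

7.8878

Var(B | A=x) = (1 − ρ²)·σ_B².
Var(B | A=0.45) = (2.85)²·(1 − (-0.17)²) = 8.1225·0.9711 = 7.8878.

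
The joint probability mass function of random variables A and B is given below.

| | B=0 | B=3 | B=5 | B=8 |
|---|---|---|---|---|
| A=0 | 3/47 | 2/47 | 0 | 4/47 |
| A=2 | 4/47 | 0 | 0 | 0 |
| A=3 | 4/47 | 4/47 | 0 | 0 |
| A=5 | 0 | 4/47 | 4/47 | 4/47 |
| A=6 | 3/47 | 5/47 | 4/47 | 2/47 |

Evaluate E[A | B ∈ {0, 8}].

P(B ∈ {0, 8}) = 24/47.
Summing A·P(A=x,B=y) over the conditioning event gives 70/47.
E[A | B ∈ {0, 8}] = (70/47) / (24/47) = 35/12.

35/12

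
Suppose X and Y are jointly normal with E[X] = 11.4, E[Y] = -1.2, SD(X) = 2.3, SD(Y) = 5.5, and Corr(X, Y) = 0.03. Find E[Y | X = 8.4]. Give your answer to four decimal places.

E[Y | X=x] = μ_Y + ρ(σ_Y/σ_X)(x − μ_X) for jointly normal variables.
E[Y | X=8.4] = -1.2 + (0.03)·(5.5/2.3)·(8.4 − (11.4)) = -1.2 + (0.071739)·(-3) = -1.4152.

-1.4152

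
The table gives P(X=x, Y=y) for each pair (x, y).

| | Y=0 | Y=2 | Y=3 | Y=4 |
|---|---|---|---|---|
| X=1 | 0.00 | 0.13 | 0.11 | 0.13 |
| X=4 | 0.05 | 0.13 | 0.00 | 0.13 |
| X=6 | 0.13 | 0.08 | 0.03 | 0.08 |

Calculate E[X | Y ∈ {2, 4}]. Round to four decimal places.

3.3235

P(Y ∈ {2, 4}) = 0.68.
Σ X·P over the event = 1·(0.13) + 1·(0.13) + 4·(0.13) + 4·(0.13) + 6·(0.08) + 6·(0.08) = 2.26.
E[X | Y ∈ {2, 4}] = (2.26) / (0.68) = 3.3235.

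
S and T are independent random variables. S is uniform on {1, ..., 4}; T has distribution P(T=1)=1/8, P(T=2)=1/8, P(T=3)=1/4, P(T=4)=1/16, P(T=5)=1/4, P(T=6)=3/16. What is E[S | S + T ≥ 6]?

P(S + T ≥ 6) = 41/64.
Summing S·P(x,y) over outcomes with S + T ≥ 6 gives 115/64.
E[S | S + T ≥ 6] = (115/64) / (41/64) = 115/41.

115/41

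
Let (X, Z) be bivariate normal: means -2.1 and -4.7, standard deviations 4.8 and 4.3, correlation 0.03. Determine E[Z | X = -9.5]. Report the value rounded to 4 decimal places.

-4.8989

E[Z | X=x] = μ_Z + ρ(σ_Z/σ_X)(x − μ_X) for jointly normal variables.
E[Z | X=-9.5] = -4.7 + (0.03)·(4.3/4.8)·(-9.5 − (-2.1)) = -4.7 + (0.026875)·(-7.4) = -4.8989.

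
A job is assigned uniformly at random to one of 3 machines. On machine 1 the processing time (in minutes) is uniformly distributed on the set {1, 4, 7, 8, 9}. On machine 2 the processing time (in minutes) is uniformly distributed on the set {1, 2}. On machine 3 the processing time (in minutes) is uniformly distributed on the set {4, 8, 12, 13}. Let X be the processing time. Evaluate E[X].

331/60

E[X | machine 1] = (1+4+7+8+9)/5 = 29/5.
E[X | machine 2] = (1+2)/2 = 3/2.
E[X | machine 3] = (4+8+12+13)/4 = 37/4.
E[X] = (1/3)·(29/5) + (1/3)·(3/2) + (1/3)·(37/4) = 331/60.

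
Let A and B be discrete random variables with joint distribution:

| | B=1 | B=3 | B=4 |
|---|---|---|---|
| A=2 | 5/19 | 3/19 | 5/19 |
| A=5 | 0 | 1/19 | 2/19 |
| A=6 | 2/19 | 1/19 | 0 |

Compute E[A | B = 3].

P(B = 3) = 5/19.
Σ A·P over the event = 2·(3/19) + 5·(1/19) + 6·(1/19) = 17/19.
E[A | B = 3] = (17/19) / (5/19) = 17/5.

17/5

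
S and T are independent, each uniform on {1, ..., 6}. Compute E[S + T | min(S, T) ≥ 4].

10

Outcomes with min(S, T) ≥ 4: (4,4), (4,5), (4,6), (5,4), (5,5), (5,6), (6,4), (6,5), (6,6), each with probability 1/36.
E[S + T | min(S, T) ≥ 4] = (8 + 9 + 10 + 9 + 10 + 11 + 10 + 11 + 12) / 9 = 10.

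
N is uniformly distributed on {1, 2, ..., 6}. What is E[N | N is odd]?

Given N is odd, N is equally likely to be any of {1, 3, 5}.
E[N | N is odd] = (1 + 3 + 5) / 3 = 3.

3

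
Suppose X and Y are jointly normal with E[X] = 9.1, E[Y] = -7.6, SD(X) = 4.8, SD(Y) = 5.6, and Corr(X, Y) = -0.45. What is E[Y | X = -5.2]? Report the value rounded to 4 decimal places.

For a bivariate normal, E[Y | X=x] = μ_Y + ρ·(σ_Y/σ_X)·(x − μ_X).
E[Y | X=-5.2] = -7.6 + (-0.45)·(5.6/4.8)·(-5.2 − (9.1)) = -7.6 + (-0.525)·(-14.3) = -0.0925.

-0.0925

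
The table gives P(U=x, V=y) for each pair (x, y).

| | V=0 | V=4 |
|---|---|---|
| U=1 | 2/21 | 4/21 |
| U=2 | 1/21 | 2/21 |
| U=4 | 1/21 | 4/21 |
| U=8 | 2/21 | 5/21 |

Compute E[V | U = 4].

P(U = 4) = 5/21.
Σ V·P over the event = 0·(1/21) + 4·(4/21) = 16/21.
E[V | U = 4] = (16/21) / (5/21) = 16/5.

16/5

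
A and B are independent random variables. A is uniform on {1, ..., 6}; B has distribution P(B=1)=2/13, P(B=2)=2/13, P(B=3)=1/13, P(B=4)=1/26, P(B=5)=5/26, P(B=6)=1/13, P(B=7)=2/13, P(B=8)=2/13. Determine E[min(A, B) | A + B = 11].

P(A + B = 11) = 5/52.
Summing min(A,B)·P(x,y) over outcomes with A + B = 11 gives 21/52.
E[min(A, B) | A + B = 11] = (21/52) / (5/52) = 21/5.

21/5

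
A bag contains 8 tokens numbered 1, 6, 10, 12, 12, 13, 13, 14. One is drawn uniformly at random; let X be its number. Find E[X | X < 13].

P(X < 13) = 5/8.
Σ over the event: 1·1/8 + 6·1/8 + 10·1/8 + 12·1/4 = 41/8.
E[X | X < 13] = (41/8) / (5/8) = 41/5.

41/5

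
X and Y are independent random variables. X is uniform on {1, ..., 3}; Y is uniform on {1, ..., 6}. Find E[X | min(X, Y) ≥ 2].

5/2

P(min(X, Y) ≥ 2) = 5/9.
Summing X·P(x,y) over outcomes with min(X, Y) ≥ 2 gives 25/18.
E[X | min(X, Y) ≥ 2] = (25/18) / (5/9) = 5/2.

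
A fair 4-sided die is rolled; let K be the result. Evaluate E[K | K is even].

3

Given K is even, K is equally likely to be any of {2, 4}.
E[K | K is even] = (2 + 4) / 2 = 3.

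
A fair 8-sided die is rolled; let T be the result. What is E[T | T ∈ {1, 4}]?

P(T ∈ {1, 4}) = 1/4.
Σ over the event: 1·1/8 + 4·1/8 = 5/8.
E[T | T ∈ {1, 4}] = (5/8) / (1/4) = 5/2.

5/2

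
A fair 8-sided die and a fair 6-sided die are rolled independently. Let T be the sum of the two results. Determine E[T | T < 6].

4

P(T < 6) = 5/24.
Σ over the event: 2·1/48 + 3·1/24 + 4·1/16 + 5·1/12 = 5/6.
E[T | T < 6] = (5/6) / (5/24) = 4.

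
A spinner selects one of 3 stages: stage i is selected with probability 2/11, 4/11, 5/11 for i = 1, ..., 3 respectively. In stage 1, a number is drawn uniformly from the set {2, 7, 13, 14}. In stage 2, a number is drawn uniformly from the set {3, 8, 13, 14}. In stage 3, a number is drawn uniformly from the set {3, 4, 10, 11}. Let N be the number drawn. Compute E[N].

91/11

E[N | stage 1] = (2+7+13+14)/4 = 9.
E[N | stage 2] = (3+8+13+14)/4 = 19/2.
E[N | stage 3] = (3+4+10+11)/4 = 7.
By the law of total expectation,
E[N] = (2/11)·(9) + (4/11)·(19/2) + (5/11)·(7) = 91/11.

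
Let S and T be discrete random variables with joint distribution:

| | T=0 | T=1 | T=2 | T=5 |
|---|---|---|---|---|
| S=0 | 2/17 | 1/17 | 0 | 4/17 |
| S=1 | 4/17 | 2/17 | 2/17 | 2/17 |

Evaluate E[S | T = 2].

1

P(T = 2) = 2/17.
Σ S·P over the event = 1·(2/17) = 2/17.
E[S | T = 2] = (2/17) / (2/17) = 1.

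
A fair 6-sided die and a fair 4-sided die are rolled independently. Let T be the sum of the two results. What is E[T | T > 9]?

10

P(T > 9) = 1/24.
Σ over the event: 10·1/24 = 5/12.
E[T | T > 9] = (5/12) / (1/24) = 10.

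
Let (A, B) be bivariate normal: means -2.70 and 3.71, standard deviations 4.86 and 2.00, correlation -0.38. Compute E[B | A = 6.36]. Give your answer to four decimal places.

The regression of B on A has slope ρ·σ_B/σ_A and passes through (μ_A, μ_B).
E[B | A=6.36] = 3.71 + (-0.38)·(2.00/4.86)·(6.36 − (-2.70)) = 3.71 + (-0.15638)·(9.06) = 2.2932.

2.2932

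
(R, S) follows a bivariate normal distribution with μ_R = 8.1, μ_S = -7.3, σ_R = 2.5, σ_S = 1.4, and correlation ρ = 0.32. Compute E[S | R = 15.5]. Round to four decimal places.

E[S | R=x] = μ_S + ρ(σ_S/σ_R)(x − μ_R) for jointly normal variables.
E[S | R=15.5] = -7.3 + (0.32)·(1.4/2.5)·(15.5 − (8.1)) = -7.3 + (0.1792)·(7.4) = -5.9739.

-5.9739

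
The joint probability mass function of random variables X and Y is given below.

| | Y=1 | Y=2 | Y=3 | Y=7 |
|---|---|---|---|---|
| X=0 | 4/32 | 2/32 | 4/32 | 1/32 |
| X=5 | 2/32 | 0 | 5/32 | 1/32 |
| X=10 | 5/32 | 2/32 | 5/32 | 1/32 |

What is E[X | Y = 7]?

5

P(Y = 7) = 3/32.
Σ X·P over the event = 0·(1/32) + 5·(1/32) + 10·(1/32) = 15/32.
E[X | Y = 7] = (15/32) / (3/32) = 5.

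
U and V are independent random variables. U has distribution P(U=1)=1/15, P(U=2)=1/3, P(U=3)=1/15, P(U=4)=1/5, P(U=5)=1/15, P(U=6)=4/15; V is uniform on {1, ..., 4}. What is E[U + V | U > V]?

61/9

P(U > V) = 3/5.
Summing (U+V)·P(x,y) over outcomes with U > V gives 61/15.
E[U + V | U > V] = (61/15) / (3/5) = 61/9.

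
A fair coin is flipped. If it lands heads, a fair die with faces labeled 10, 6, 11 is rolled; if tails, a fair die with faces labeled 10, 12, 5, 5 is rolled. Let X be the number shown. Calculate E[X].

17/2

E[X | heads] = (10+6+11)/3 = 9.
E[X | tails] = (10+12+5+5)/4 = 8.
By the law of total expectation,
E[X] = (1/2)·(9) + (1/2)·(8) = 17/2.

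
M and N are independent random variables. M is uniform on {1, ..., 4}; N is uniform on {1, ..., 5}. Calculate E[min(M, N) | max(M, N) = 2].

P(max(M, N) = 2) = 3/20.
Summing min(M,N)·P(x,y) over outcomes with max(M, N) = 2 gives 1/5.
E[min(M, N) | max(M, N) = 2] = (1/5) / (3/20) = 4/3.

4/3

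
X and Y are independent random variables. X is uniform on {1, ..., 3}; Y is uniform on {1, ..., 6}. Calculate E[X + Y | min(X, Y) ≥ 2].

Outcomes with min(X, Y) ≥ 2: (2,2), (2,3), (2,4), (2,5), (2,6), (3,2), (3,3), (3,4), (3,5), (3,6), each with probability 1/18.
E[X + Y | min(X, Y) ≥ 2] = (4 + 5 + 6 + 7 + 8 + 5 + 6 + 7 + 8 + 9) / 10 = 13/2.

13/2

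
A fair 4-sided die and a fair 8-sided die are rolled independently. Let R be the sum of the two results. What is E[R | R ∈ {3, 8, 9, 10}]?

8

P(R ∈ {3, 8, 9, 10}) = 13/32.
Σ over the event: 3·1/16 + 8·1/8 + 9·1/8 + 10·3/32 = 13/4.
E[R | R ∈ {3, 8, 9, 10}] = (13/4) / (13/32) = 8.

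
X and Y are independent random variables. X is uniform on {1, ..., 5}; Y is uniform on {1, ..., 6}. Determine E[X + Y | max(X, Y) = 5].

70/9

Outcomes with max(X, Y) = 5: (1,5), (2,5), (3,5), (4,5), (5,1), (5,2), (5,3), (5,4), (5,5), each with probability 1/30.
E[X + Y | max(X, Y) = 5] = (6 + 7 + 8 + 9 + 6 + 7 + 8 + 9 + 10) / 9 = 70/9.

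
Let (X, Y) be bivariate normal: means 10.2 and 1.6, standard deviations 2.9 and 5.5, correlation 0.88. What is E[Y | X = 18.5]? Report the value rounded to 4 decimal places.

15.4524

The regression of Y on X has slope ρ·σ_Y/σ_X and passes through (μ_X, μ_Y).
E[Y | X=18.5] = 1.6 + (0.88)·(5.5/2.9)·(18.5 − (10.2)) = 1.6 + (1.668966)·(8.3) = 15.4524.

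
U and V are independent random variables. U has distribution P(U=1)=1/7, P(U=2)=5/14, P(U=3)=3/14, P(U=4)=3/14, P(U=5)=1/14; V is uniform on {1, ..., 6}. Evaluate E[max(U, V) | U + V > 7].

43/8

P(U + V > 7) = 2/7.
Summing max(U,V)·P(x,y) over outcomes with U + V > 7 gives 43/28.
E[max(U, V) | U + V > 7] = (43/28) / (2/7) = 43/8.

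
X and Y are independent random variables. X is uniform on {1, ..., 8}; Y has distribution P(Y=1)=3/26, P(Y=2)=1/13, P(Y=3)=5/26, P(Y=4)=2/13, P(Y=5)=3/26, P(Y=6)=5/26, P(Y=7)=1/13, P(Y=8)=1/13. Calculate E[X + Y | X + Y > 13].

218/15

P(X + Y > 13) = 15/208.
Summing (X+Y)·P(x,y) over outcomes with X + Y > 13 gives 109/104.
E[X + Y | X + Y > 13] = (109/104) / (15/208) = 218/15.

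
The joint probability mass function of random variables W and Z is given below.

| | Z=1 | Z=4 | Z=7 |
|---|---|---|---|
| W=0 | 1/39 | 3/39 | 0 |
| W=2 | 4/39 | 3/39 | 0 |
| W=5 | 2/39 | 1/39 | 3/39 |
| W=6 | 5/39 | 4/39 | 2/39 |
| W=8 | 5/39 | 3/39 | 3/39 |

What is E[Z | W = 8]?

P(W = 8) = 11/39.
Σ Z·P over the event = 1·(5/39) + 4·(3/39) + 7·(3/39) = 38/39.
E[Z | W = 8] = (38/39) / (11/39) = 38/11.

38/11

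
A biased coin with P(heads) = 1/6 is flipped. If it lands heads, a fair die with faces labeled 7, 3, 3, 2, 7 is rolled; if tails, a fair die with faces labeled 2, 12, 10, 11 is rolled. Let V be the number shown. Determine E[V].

321/40

E[V | heads] = (7+3+3+2+7)/5 = 22/5.
E[V | tails] = (2+12+10+11)/4 = 35/4.
By the law of total expectation,
E[V] = (1/6)·(22/5) + (5/6)·(35/4) = 321/40.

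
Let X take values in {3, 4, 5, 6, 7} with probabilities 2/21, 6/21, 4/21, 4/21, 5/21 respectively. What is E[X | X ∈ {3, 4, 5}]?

25/6

P(X ∈ {3, 4, 5}) = 4/7.
Σ over the event: 3·2/21 + 4·2/7 + 5·4/21 = 50/21.
E[X | X ∈ {3, 4, 5}] = (50/21) / (4/7) = 25/6.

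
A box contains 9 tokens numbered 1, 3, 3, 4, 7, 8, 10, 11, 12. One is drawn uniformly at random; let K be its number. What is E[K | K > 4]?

P(K > 4) = 5/9.
Σ over the event: 7·1/9 + 8·1/9 + 10·1/9 + 11·1/9 + 12·1/9 = 16/3.
E[K | K > 4] = (16/3) / (5/9) = 48/5.

48/5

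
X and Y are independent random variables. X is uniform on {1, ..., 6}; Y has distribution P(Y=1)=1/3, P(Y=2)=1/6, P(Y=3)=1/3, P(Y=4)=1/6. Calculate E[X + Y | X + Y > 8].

P(X + Y > 8) = 1/9.
Summing (X+Y)·P(x,y) over outcomes with X + Y > 8 gives 37/36.
E[X + Y | X + Y > 8] = (37/36) / (1/9) = 37/4.

37/4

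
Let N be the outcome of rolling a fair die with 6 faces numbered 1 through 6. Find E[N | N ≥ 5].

11/2

Given N ≥ 5, N is equally likely to be any of {5, 6}.
E[N | N ≥ 5] = (5 + 6) / 2 = 11/2.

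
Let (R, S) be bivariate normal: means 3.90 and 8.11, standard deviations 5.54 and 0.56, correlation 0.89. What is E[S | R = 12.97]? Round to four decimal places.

8.9260

E[S | R=x] = μ_S + ρ(σ_S/σ_R)(x − μ_R) for jointly normal variables.
E[S | R=12.97] = 8.11 + (0.89)·(0.56/5.54)·(12.97 − (3.90)) = 8.11 + (0.089964)·(9.07) = 8.9260.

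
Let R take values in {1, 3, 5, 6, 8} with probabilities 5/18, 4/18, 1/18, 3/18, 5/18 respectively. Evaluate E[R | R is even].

P(R is even) = 4/9.
Σ over the event: 6·1/6 + 8·5/18 = 29/9.
E[R | R is even] = (29/9) / (4/9) = 29/4.

29/4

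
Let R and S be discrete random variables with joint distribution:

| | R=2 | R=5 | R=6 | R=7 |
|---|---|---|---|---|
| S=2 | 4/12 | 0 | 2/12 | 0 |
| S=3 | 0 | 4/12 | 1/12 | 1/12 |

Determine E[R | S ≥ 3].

11/2

P(S ≥ 3) = 1/2.
Σ R·P over the event = 5·(4/12) + 6·(1/12) + 7·(1/12) = 11/4.
E[R | S ≥ 3] = (11/4) / (1/2) = 11/2.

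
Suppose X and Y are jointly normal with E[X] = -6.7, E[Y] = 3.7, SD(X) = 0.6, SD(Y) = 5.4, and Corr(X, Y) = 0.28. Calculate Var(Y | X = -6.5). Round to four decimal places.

Var(Y | X=x) = (1 − ρ²)·σ_Y².
Var(Y | X=-6.5) = (5.4)²·(1 − (0.28)²) = 29.16·0.9216 = 26.8739.

26.8739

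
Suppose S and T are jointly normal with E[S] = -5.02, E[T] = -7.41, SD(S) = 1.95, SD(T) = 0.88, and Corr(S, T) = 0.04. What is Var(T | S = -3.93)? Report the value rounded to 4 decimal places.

0.7732

Var(T | S=x) = (1 − ρ²)·σ_T².
Var(T | S=-3.93) = (0.88)²·(1 − (0.04)²) = 0.7744·0.9984 = 0.7732.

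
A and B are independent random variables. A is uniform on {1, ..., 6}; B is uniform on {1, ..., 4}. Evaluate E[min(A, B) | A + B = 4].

Outcomes with A + B = 4: (1,3), (2,2), (3,1), each with probability 1/24.
E[min(A, B) | A + B = 4] = (1 + 2 + 1) / 3 = 4/3.

4/3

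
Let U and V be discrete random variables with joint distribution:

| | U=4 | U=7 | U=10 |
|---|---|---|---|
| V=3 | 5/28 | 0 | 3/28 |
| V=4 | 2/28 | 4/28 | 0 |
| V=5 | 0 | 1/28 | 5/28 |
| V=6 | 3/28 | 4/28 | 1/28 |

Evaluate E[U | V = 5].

19/2

P(V = 5) = 3/14.
Σ U·P over the event = 7·(1/28) + 10·(5/28) = 57/28.
E[U | V = 5] = (57/28) / (3/14) = 19/2.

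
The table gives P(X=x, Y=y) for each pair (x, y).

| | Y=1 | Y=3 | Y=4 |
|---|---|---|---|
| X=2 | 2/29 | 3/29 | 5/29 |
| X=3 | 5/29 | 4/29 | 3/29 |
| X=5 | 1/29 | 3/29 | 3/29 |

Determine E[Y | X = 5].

22/7

P(X = 5) = 7/29.
Σ Y·P over the event = 1·(1/29) + 3·(3/29) + 4·(3/29) = 22/29.
E[Y | X = 5] = (22/29) / (7/29) = 22/7.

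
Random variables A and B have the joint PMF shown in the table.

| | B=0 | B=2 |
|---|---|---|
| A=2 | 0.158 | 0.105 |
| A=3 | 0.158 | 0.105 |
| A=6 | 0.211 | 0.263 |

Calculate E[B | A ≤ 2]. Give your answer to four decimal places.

0.7985

P(A ≤ 2) = 0.263.
Σ B·P over the event = 0·(0.158) + 2·(0.105) = 0.210.
E[B | A ≤ 2] = (0.210) / (0.263) = 0.7985.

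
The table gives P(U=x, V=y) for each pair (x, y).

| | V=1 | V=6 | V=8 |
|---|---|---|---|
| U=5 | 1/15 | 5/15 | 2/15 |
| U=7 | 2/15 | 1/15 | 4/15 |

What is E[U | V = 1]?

19/3

P(V = 1) = 1/5.
Summing U·P(U=x,V=y) over the conditioning event gives 19/15.
E[U | V = 1] = (19/15) / (1/5) = 19/3.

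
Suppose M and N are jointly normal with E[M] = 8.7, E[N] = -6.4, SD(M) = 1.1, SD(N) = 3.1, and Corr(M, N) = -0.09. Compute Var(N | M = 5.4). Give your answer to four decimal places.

Var(N | M=x) = (1 − ρ²)·σ_N².
Var(N | M=5.4) = (3.1)²·(1 − (-0.09)²) = 9.61·0.9919 = 9.5322.

9.5322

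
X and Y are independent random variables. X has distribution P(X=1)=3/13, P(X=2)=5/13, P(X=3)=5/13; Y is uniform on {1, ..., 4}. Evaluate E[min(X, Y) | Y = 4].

P(Y = 4) = 1/4.
Summing min(X,Y)·P(x,y) over outcomes with Y = 4 gives 7/13.
E[min(X, Y) | Y = 4] = (7/13) / (1/4) = 28/13.

28/13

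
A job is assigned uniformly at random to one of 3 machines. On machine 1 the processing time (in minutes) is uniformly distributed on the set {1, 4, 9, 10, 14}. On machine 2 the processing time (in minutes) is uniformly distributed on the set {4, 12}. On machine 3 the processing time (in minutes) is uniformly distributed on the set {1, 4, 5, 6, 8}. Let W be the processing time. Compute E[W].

34/5

E[W | machine 1] = (1+4+9+10+14)/5 = 38/5.
E[W | machine 2] = (4+12)/2 = 8.
E[W | machine 3] = (1+4+5+6+8)/5 = 24/5.
By the law of total expectation,
E[W] = (1/3)·(38/5) + (1/3)·(8) + (1/3)·(24/5) = 34/5.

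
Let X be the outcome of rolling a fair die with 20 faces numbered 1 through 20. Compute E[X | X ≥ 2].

P(X ≥ 2) = 19/20.
E[X | X ≥ 2] = (209/20) / (19/20) = 11.

11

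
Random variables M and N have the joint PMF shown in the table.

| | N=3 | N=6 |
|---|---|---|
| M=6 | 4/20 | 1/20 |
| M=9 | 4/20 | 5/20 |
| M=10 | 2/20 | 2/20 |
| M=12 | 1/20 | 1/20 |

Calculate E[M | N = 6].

83/9

P(N = 6) = 9/20.
Σ M·P over the event = 6·(1/20) + 9·(5/20) + 10·(2/20) + 12·(1/20) = 83/20.
E[M | N = 6] = (83/20) / (9/20) = 83/9.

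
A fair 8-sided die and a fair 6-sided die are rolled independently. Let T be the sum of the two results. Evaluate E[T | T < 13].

344/45

P(T < 13) = 15/16.
E[T | T < 13] = (43/6) / (15/16) = 344/45.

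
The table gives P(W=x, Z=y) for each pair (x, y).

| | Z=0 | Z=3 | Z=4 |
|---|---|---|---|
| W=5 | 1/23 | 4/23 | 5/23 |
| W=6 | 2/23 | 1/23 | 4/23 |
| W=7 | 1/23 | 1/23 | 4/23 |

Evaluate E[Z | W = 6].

19/7

P(W = 6) = 7/23.
Summing Z·P(W=x,Z=y) over the conditioning event gives 19/23.
E[Z | W = 6] = (19/23) / (7/23) = 19/7.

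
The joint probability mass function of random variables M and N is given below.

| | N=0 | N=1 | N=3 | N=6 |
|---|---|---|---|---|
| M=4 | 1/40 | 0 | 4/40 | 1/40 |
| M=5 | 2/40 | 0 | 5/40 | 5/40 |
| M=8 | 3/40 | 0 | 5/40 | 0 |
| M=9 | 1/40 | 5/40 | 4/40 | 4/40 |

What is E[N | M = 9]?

41/14

P(M = 9) = 7/20.
Σ N·P over the event = 0·(1/40) + 1·(5/40) + 3·(4/40) + 6·(4/40) = 41/40.
E[N | M = 9] = (41/40) / (7/20) = 41/14.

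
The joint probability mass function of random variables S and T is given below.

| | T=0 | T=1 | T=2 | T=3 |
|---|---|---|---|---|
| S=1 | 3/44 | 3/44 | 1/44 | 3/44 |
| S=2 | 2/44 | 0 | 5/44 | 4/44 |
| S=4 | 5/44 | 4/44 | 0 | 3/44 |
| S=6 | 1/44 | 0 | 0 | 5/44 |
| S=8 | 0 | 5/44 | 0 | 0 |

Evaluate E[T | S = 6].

P(S = 6) = 3/22.
Σ T·P over the event = 0·(1/44) + 3·(5/44) = 15/44.
E[T | S = 6] = (15/44) / (3/22) = 5/2.

5/2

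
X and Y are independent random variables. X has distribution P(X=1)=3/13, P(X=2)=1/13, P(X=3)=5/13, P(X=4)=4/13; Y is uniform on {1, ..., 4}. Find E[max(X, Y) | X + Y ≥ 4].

P(X + Y ≥ 4) = 45/52.
Summing max(X,Y)·P(x,y) over outcomes with X + Y ≥ 4 gives 159/52.
E[max(X, Y) | X + Y ≥ 4] = (159/52) / (45/52) = 53/15.

53/15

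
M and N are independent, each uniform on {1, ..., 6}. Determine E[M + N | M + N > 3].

P(M + N > 3) = 11/12.
Summing (M+N)·P(x,y) over outcomes with M + N > 3 gives 61/9.
E[M + N | M + N > 3] = (61/9) / (11/12) = 244/33.

244/33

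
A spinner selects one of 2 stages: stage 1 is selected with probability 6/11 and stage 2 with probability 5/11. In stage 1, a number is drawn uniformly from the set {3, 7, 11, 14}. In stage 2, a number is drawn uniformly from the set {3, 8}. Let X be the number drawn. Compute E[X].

E[X | stage 1] = (3+7+11+14)/4 = 35/4.
E[X | stage 2] = (3+8)/2 = 11/2.
E[X] = (6/11)·(35/4) + (5/11)·(11/2) = 80/11.

80/11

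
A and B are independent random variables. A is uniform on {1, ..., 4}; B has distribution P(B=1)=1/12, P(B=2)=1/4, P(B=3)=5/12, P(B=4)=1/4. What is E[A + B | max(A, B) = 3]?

P(max(A, B) = 3) = 19/48.
Summing (A+B)·P(x,y) over outcomes with max(A, B) = 3 gives 47/24.
E[A + B | max(A, B) = 3] = (47/24) / (19/48) = 94/19.

94/19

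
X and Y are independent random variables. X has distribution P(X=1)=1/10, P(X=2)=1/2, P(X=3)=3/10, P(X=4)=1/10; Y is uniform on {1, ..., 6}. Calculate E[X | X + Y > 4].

28/11

P(X + Y > 4) = 11/15.
Summing X·P(x,y) over outcomes with X + Y > 4 gives 28/15.
E[X | X + Y > 4] = (28/15) / (11/15) = 28/11.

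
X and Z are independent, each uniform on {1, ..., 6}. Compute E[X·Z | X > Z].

P(X > Z) = 5/12.
Summing XZ·P(x,y) over outcomes with X > Z gives 175/36.
E[X·Z | X > Z] = (175/36) / (5/12) = 35/3.

35/3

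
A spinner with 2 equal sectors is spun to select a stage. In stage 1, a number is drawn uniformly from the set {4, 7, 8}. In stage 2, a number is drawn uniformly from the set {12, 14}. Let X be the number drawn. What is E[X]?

29/3

E[X | stage 1] = (4+7+8)/3 = 19/3.
E[X | stage 2] = (12+14)/2 = 13.
E[X] = (1/2)·(19/3) + (1/2)·(13) = 29/3.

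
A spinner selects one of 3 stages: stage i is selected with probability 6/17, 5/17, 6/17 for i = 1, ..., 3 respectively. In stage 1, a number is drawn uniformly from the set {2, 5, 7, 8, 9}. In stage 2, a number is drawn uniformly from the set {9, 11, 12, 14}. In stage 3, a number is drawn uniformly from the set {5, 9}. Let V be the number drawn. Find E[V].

E[V | stage 1] = (2+5+7+8+9)/5 = 31/5.
E[V | stage 2] = (9+11+12+14)/4 = 23/2.
E[V | stage 3] = (5+9)/2 = 7.
E[V] = (6/17)·(31/5) + (5/17)·(23/2) + (6/17)·(7) = 1367/170.

1367/170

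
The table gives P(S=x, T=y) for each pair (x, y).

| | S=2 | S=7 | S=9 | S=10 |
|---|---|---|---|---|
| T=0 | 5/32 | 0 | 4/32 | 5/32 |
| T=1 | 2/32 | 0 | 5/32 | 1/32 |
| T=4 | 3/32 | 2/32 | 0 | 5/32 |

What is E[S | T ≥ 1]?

P(T ≥ 1) = 9/16.
Σ S·P over the event = 2·(2/32) + 2·(3/32) + 7·(2/32) + 9·(5/32) + 10·(1/32) + 10·(5/32) = 129/32.
E[S | T ≥ 1] = (129/32) / (9/16) = 43/6.

43/6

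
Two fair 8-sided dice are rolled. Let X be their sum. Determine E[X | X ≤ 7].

16/3

P(X ≤ 7) = 21/64.
Σ over the event: 2·1/64 + 3·1/32 + 4·3/64 + 5·1/16 + 6·5/64 + 7·3/32 = 7/4.
E[X | X ≤ 7] = (7/4) / (21/64) = 16/3.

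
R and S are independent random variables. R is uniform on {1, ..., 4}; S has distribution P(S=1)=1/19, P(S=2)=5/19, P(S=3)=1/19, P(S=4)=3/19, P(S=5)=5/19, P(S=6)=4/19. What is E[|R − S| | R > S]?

11/7

P(R > S) = 7/38.
Summing |R−S|·P(x,y) over outcomes with R > S gives 11/38.
E[|R − S| | R > S] = (11/38) / (7/38) = 11/7.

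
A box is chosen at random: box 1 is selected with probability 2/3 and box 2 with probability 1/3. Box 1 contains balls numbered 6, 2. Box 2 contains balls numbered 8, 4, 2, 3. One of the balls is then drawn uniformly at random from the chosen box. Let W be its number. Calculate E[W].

49/12

E[W | box 1] = (6+2)/2 = 4.
E[W | box 2] = (8+4+2+3)/4 = 17/4.
By the law of total expectation,
E[W] = (2/3)·(4) + (1/3)·(17/4) = 49/12.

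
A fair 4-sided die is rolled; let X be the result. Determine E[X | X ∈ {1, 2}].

P(X ∈ {1, 2}) = 1/2.
Σ over the event: 1·1/4 + 2·1/4 = 3/4.
E[X | X ∈ {1, 2}] = (3/4) / (1/2) = 3/2.

3/2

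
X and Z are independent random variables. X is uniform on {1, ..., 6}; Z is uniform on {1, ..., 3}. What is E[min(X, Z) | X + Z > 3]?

P(X + Z > 3) = 5/6.
Summing min(X,Z)·P(x,y) over outcomes with X + Z > 3 gives 29/18.
E[min(X, Z) | X + Z > 3] = (29/18) / (5/6) = 29/15.

29/15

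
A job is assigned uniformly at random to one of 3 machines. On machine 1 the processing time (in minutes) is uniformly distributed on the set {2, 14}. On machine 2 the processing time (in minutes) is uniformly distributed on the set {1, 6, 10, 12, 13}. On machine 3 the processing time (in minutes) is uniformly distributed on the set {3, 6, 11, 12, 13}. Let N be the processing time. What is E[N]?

E[N | machine 1] = (2+14)/2 = 8.
E[N | machine 2] = (1+6+10+12+13)/5 = 42/5.
E[N | machine 3] = (3+6+11+12+13)/5 = 9.
E[N] = (1/3)·(8) + (1/3)·(42/5) + (1/3)·(9) = 127/15.

127/15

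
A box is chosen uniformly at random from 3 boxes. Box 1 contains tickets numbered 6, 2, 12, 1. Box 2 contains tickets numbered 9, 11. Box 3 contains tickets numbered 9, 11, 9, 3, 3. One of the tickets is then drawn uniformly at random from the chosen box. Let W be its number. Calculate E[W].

89/12

E[W | box 1] = (6+2+12+1)/4 = 21/4.
E[W | box 2] = (9+11)/2 = 10.
E[W | box 3] = (9+11+9+3+3)/5 = 7.
By the law of total expectation,
E[W] = (1/3)·(21/4) + (1/3)·(10) + (1/3)·(7) = 89/12.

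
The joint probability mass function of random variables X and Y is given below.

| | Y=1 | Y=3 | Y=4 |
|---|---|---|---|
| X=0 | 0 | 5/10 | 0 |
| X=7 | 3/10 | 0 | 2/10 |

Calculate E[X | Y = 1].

7

P(Y = 1) = 3/10.
Σ X·P over the event = 7·(3/10) = 21/10.
E[X | Y = 1] = (21/10) / (3/10) = 7.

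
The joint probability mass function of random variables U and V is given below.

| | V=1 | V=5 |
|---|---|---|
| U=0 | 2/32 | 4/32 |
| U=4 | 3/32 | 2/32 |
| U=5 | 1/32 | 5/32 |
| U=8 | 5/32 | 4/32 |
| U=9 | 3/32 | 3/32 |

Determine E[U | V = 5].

46/9

P(V = 5) = 9/16.
Σ U·P over the event = 0·(4/32) + 4·(2/32) + 5·(5/32) + 8·(4/32) + 9·(3/32) = 23/8.
E[U | V = 5] = (23/8) / (9/16) = 46/9.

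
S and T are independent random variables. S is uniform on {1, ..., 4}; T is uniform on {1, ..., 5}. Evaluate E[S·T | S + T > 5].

23/2

Outcomes with S + T > 5: (1,5), (2,4), (2,5), (3,3), (3,4), (3,5), (4,2), (4,3), (4,4), (4,5), each with probability 1/20.
E[S·T | S + T > 5] = (5 + 8 + 10 + 9 + 12 + 15 + 8 + 12 + 16 + 20) / 10 = 23/2.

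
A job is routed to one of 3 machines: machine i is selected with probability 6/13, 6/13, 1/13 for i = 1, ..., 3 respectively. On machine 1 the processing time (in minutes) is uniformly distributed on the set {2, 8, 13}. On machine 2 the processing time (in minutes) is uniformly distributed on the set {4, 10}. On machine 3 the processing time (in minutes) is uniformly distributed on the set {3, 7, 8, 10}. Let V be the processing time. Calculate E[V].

95/13

E[V | machine 1] = (2+8+13)/3 = 23/3.
E[V | machine 2] = (4+10)/2 = 7.
E[V | machine 3] = (3+7+8+10)/4 = 7.
By the law of total expectation,
E[V] = (6/13)·(23/3) + (6/13)·(7) + (1/13)·(7) = 95/13.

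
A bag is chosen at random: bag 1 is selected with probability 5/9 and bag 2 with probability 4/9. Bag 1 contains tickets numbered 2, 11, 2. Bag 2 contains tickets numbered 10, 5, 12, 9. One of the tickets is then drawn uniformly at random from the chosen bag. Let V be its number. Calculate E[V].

E[V | bag 1] = (2+11+2)/3 = 5.
E[V | bag 2] = (10+5+12+9)/4 = 9.
E[V] = (5/9)·(5) + (4/9)·(9) = 61/9.

61/9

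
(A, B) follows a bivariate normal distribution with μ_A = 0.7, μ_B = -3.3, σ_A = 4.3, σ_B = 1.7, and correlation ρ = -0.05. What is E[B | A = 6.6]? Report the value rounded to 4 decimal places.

The regression of B on A has slope ρ·σ_B/σ_A and passes through (μ_A, μ_B).
E[B | A=6.6] = -3.3 + (-0.05)·(1.7/4.3)·(6.6 − (0.7)) = -3.3 + (-0.019767)·(5.9) = -3.4166.

-3.4166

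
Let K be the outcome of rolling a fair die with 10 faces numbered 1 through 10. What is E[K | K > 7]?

Given K > 7, K is equally likely to be any of {8, 9, 10}.
E[K | K > 7] = (8 + 9 + 10) / 3 = 9.

9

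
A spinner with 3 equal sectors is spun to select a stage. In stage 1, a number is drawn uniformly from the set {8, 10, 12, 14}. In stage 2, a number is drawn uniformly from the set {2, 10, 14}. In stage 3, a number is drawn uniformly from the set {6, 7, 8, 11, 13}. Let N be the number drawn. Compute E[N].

E[N | stage 1] = (8+10+12+14)/4 = 11.
E[N | stage 2] = (2+10+14)/3 = 26/3.
E[N | stage 3] = (6+7+8+11+13)/5 = 9.
By the law of total expectation,
E[N] = (1/3)·(11) + (1/3)·(26/3) + (1/3)·(9) = 86/9.

86/9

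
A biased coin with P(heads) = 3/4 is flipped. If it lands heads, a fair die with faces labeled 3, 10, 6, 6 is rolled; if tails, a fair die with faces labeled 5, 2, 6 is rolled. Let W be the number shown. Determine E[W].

E[W | heads] = (3+10+6+6)/4 = 25/4.
E[W | tails] = (5+2+6)/3 = 13/3.
E[W] = (3/4)·(25/4) + (1/4)·(13/3) = 277/48.

277/48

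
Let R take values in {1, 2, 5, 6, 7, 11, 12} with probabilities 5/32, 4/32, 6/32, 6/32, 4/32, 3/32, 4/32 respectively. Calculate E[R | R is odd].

P(R is odd) = 9/16.
Σ over the event: 1·5/32 + 5·3/16 + 7·1/8 + 11·3/32 = 3.
E[R | R is odd] = (3) / (9/16) = 16/3.

16/3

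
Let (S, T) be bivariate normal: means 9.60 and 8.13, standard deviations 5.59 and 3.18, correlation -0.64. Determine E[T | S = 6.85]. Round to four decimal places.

The regression of T on S has slope ρ·σ_T/σ_S and passes through (μ_S, μ_T).
E[T | S=6.85] = 8.13 + (-0.64)·(3.18/5.59)·(6.85 − (9.60)) = 8.13 + (-0.36408)·(-2.75) = 9.1312.

9.1312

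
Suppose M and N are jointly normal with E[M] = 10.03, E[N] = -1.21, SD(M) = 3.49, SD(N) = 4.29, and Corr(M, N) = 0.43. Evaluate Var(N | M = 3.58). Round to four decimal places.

The conditional variance in a bivariate normal is σ_N²(1 − ρ²), independent of x.
Var(N | M=3.58) = (4.29)²·(1 − (0.43)²) = 18.4041·0.8151 = 15.0012.

15.0012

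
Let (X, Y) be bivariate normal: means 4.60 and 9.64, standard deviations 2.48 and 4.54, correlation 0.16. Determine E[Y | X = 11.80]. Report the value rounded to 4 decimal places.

11.7489

E[Y | X=x] = μ_Y + ρ(σ_Y/σ_X)(x − μ_X) for jointly normal variables.
E[Y | X=11.80] = 9.64 + (0.16)·(4.54/2.48)·(11.80 − (4.60)) = 9.64 + (0.2929)·(7.2) = 11.7489.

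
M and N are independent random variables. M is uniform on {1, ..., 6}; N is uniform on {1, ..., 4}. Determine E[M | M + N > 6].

5

P(M + N > 6) = 5/12.
Summing M·P(x,y) over outcomes with M + N > 6 gives 25/12.
E[M | M + N > 6] = (25/12) / (5/12) = 5.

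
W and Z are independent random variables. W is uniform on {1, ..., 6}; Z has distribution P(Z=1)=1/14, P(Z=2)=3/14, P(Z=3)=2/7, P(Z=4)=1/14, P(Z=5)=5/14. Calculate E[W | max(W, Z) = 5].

60/17

P(max(W, Z) = 5) = 17/42.
Summing W·P(x,y) over outcomes with max(W, Z) = 5 gives 10/7.
E[W | max(W, Z) = 5] = (10/7) / (17/42) = 60/17.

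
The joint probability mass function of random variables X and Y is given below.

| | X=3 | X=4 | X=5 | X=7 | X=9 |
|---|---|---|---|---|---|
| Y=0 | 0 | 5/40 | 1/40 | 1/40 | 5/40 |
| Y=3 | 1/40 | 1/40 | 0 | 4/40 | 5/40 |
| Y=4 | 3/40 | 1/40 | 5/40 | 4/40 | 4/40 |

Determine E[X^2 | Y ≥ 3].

657/14

P(Y ≥ 3) = 7/10.
Summing X^2·P(X=x,Y=y) over the conditioning event gives 657/20.
E[X^2 | Y ≥ 3] = (657/20) / (7/10) = 657/14.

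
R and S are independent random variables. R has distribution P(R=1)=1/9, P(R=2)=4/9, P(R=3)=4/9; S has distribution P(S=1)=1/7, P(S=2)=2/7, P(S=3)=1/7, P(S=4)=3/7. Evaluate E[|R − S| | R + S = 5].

7/5

P(R + S = 5) = 5/21.
Summing |R−S|·P(x,y) over outcomes with R + S = 5 gives 1/3.
E[|R − S| | R + S = 5] = (1/3) / (5/21) = 7/5.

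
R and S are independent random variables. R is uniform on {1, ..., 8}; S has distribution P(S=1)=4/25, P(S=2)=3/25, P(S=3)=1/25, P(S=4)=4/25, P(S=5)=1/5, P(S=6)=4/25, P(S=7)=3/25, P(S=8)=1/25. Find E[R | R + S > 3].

295/63

P(R + S > 3) = 189/200.
Summing R·P(x,y) over outcomes with R + S > 3 gives 177/40.
E[R | R + S > 3] = (177/40) / (189/200) = 295/63.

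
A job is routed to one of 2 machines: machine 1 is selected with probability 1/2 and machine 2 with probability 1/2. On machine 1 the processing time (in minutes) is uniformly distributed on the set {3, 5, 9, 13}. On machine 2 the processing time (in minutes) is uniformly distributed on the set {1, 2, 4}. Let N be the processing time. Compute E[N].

59/12

E[N | machine 1] = (3+5+9+13)/4 = 15/2.
E[N | machine 2] = (1+2+4)/3 = 7/3.
By the law of total expectation,
E[N] = (1/2)·(15/2) + (1/2)·(7/3) = 59/12.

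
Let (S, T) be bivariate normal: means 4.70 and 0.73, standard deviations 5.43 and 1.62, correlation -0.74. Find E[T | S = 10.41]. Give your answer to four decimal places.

-0.5306

The regression of T on S has slope ρ·σ_T/σ_S and passes through (μ_S, μ_T).
E[T | S=10.41] = 0.73 + (-0.74)·(1.62/5.43)·(10.41 − (4.70)) = 0.73 + (-0.22077)·(5.71) = -0.5306.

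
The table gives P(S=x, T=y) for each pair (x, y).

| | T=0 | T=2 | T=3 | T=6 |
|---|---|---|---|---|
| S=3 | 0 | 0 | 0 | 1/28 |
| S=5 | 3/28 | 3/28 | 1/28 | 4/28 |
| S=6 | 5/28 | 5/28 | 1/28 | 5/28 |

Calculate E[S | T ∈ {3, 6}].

16/3

P(T ∈ {3, 6}) = 3/7.
Σ S·P over the event = 3·(1/28) + 5·(1/28) + 5·(4/28) + 6·(1/28) + 6·(5/28) = 16/7.
E[S | T ∈ {3, 6}] = (16/7) / (3/7) = 16/3.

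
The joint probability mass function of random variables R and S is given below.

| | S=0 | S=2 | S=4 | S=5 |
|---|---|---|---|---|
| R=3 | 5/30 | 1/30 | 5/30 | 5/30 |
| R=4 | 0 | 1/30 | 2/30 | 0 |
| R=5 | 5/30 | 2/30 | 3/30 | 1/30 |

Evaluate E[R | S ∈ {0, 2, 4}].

P(S ∈ {0, 2, 4}) = 4/5.
Σ R·P over the event = 3·(5/30) + 3·(1/30) + 3·(5/30) + 4·(1/30) + 4·(2/30) + 5·(5/30) + 5·(2/30) + 5·(3/30) = 19/6.
E[R | S ∈ {0, 2, 4}] = (19/6) / (4/5) = 95/24.

95/24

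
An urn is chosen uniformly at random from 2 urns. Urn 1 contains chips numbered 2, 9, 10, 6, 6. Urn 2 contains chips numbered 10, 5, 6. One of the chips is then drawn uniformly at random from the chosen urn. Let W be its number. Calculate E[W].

E[W | urn 1] = (2+9+10+6+6)/5 = 33/5.
E[W | urn 2] = (10+5+6)/3 = 7.
By the law of total expectation,
E[W] = (1/2)·(33/5) + (1/2)·(7) = 34/5.

34/5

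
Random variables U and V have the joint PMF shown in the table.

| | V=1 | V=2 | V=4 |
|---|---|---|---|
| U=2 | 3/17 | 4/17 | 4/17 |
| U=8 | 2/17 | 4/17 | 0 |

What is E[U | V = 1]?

22/5

P(V = 1) = 5/17.
Σ U·P over the event = 2·(3/17) + 8·(2/17) = 22/17.
E[U | V = 1] = (22/17) / (5/17) = 22/5.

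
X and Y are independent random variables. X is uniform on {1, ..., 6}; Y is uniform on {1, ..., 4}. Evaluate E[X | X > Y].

P(X > Y) = 7/12.
Summing X·P(x,y) over outcomes with X > Y gives 8/3.
E[X | X > Y] = (8/3) / (7/12) = 32/7.

32/7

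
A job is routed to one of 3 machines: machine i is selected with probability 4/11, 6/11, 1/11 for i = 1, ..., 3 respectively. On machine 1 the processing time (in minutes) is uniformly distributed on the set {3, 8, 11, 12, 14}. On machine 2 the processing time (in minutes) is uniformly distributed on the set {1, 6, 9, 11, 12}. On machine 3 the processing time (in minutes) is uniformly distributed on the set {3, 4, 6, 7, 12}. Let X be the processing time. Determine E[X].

458/55

E[X | machine 1] = (3+8+11+12+14)/5 = 48/5.
E[X | machine 2] = (1+6+9+11+12)/5 = 39/5.
E[X | machine 3] = (3+4+6+7+12)/5 = 32/5.
E[X] = (4/11)·(48/5) + (6/11)·(39/5) + (1/11)·(32/5) = 458/55.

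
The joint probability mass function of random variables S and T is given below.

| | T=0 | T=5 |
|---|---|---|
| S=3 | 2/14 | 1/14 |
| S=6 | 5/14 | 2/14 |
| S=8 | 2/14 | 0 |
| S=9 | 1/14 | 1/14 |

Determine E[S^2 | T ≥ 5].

81/2

P(T ≥ 5) = 2/7.
Σ S^2·P over the event = 9·(1/14) + 36·(2/14) + 81·(1/14) = 81/7.
E[S^2 | T ≥ 5] = (81/7) / (2/7) = 81/2.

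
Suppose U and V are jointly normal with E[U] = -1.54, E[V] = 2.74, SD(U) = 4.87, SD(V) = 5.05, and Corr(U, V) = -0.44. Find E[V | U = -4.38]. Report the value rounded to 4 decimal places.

E[V | U=x] = μ_V + ρ(σ_V/σ_U)(x − μ_U) for jointly normal variables.
E[V | U=-4.38] = 2.74 + (-0.44)·(5.05/4.87)·(-4.38 − (-1.54)) = 2.74 + (-0.45626)·(-2.84) = 4.0358.

4.0358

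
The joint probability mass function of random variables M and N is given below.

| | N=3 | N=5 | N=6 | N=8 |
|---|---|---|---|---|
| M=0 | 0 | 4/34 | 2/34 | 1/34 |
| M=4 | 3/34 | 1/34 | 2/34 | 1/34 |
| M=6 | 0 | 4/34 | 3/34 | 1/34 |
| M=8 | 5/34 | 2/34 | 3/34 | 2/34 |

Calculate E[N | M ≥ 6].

21/4

P(M ≥ 6) = 10/17.
Σ N·P over the event = 5·(4/34) + 6·(3/34) + 8·(1/34) + 3·(5/34) + 5·(2/34) + 6·(3/34) + 8·(2/34) = 105/34.
E[N | M ≥ 6] = (105/34) / (10/17) = 21/4.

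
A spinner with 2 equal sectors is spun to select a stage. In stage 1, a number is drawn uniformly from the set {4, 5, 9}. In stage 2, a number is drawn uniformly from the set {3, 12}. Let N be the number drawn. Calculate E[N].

E[N | stage 1] = (4+5+9)/3 = 6.
E[N | stage 2] = (3+12)/2 = 15/2.
By the law of total expectation,
E[N] = (1/2)·(6) + (1/2)·(15/2) = 27/4.

27/4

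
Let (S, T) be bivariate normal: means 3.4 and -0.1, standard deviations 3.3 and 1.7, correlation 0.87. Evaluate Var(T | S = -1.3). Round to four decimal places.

The conditional variance in a bivariate normal is σ_T²(1 − ρ²), independent of x.
Var(T | S=-1.3) = (1.7)²·(1 − (0.87)²) = 2.89·0.2431 = 0.7026.

0.7026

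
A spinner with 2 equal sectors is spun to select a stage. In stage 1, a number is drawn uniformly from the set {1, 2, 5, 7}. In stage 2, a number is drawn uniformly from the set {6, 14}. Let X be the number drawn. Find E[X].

E[X | stage 1] = (1+2+5+7)/4 = 15/4.
E[X | stage 2] = (6+14)/2 = 10.
By the law of total expectation,
E[X] = (1/2)·(15/4) + (1/2)·(10) = 55/8.

55/8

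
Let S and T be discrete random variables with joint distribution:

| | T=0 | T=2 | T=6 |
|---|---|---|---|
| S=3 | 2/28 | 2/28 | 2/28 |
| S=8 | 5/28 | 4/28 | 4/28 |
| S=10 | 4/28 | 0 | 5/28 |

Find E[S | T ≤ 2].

P(T ≤ 2) = 17/28.
Σ S·P over the event = 3·(2/28) + 3·(2/28) + 8·(5/28) + 8·(4/28) + 10·(4/28) = 31/7.
E[S | T ≤ 2] = (31/7) / (17/28) = 124/17.

124/17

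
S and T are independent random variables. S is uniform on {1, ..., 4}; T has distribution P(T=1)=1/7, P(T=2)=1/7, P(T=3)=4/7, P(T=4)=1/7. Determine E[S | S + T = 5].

16/7

P(S + T = 5) = 1/4.
Summing S·P(x,y) over outcomes with S + T = 5 gives 4/7.
E[S | S + T = 5] = (4/7) / (1/4) = 16/7.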